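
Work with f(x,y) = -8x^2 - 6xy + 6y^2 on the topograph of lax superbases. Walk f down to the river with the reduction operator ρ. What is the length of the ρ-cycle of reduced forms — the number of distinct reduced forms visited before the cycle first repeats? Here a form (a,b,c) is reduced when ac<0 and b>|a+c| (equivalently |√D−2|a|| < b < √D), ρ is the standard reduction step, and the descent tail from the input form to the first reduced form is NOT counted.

D = 228, ⌊√D⌋ = 15
descent: ρ → (6,6,-8)  [lands on river]
river: ρ → (-8,10,4)
river: ρ → (4,14,-2)
river: ρ → (-2,14,4)
river: ρ → (4,10,-8)
river: ρ → (-8,6,6)
ρ-cycle length = 6 (tail of 1 descent step not counted)

6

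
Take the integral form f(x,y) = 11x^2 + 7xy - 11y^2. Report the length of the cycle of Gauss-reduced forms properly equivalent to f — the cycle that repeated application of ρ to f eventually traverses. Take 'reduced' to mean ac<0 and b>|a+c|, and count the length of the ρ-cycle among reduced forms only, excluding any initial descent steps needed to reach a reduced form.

D = 533, ⌊√D⌋ = 23
river: ρ → (-11,15,7)
river: ρ → (7,13,-13)
river: ρ → (-13,13,7)
river: ρ → (7,15,-11)
river: ρ → (-11,7,11)
river: ρ → (11,15,-7)
river: ρ → (-7,13,13)
river: ρ → (13,13,-7)
river: ρ → (-7,15,11)
river: ρ → (11,7,-11)
ρ-cycle length = 10 (tail of 0 descent steps not counted)

10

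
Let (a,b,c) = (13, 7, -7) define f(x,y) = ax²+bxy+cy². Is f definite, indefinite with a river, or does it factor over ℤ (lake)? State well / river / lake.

D = b²−4ac = 7² − 4·13·(-7) = 413
D > 0 non-square ⇒ indefinite ⇒ periodic river

river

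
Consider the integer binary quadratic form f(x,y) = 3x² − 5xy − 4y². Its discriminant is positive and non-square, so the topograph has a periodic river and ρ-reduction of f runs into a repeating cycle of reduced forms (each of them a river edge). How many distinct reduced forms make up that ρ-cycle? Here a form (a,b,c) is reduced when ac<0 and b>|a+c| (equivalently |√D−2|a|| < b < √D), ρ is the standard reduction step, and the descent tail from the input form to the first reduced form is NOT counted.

D = 73, ⌊√D⌋ = 8
descent: ρ → (-4,5,3)  [lands on river]
river: ρ → (3,7,-2)
river: ρ → (-2,5,6)
river: ρ → (6,7,-1)
river: ρ → (-1,7,6)
river: ρ → (6,5,-2)
river: ρ → (-2,7,3)
river: ρ → (3,5,-4)
river: ρ → (-4,3,4)
river: ρ → (4,5,-3)
river: ρ → (-3,7,2)
river: ρ → (2,5,-6)
river: ρ → (-6,7,1)
river: ρ → (1,7,-6)
river: ρ → (-6,5,2)
river: ρ → (2,7,-3)
river: ρ → (-3,5,4)
river: ρ → (4,3,-4)
ρ-cycle length = 18 (tail of 1 descent step not counted)

18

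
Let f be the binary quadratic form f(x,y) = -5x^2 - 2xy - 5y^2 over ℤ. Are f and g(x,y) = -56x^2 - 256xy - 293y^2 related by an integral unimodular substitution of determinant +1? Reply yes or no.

D₁ = -96, D₂ = -96
f is negative-definite; reduce −f:
−f: reduced (well bottom): (5,2,5) with a≤c, −a<b≤a
flip sign back: reduced form of f is (-5,-2,-5)
g is negative-definite; reduce −g:
−g: translate: b→32 (≡256 mod 112), so (56,256,293)→(56,32,5)
−g: flip: (56,32,5)→(5,-32,56)
−g: translate: b→-2 (≡-32 mod 10), so (5,-32,56)→(5,-2,5)
−g: flip: (5,-2,5)→(5,2,5)
−g: reduced (well bottom): (5,2,5) with a≤c, −a<b≤a
flip sign back: reduced form of g is (-5,-2,-5)
reduced forms (-5, -2, -5) vs (-5, -2, -5) ⇒ equivalent

yes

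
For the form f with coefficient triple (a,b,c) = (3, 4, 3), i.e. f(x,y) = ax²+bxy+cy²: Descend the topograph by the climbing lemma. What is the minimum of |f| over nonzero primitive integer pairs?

translate: b→-2 (≡4 mod 6), so (3,4,3)→(3,-2,2)
flip: (3,-2,2)→(2,2,3)
reduced (well bottom): (2,2,3) with a≤c, −a<b≤a
well minimum = a = 2

2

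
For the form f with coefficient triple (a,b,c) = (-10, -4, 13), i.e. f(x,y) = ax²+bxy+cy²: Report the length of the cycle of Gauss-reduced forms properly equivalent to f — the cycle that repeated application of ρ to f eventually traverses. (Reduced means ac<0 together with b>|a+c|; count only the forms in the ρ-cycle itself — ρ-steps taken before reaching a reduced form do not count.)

D = 536, ⌊√D⌋ = 23
descent: ρ → (13,4,-10)  [lands on river]
river: ρ → (-10,16,7)
river: ρ → (7,12,-14)
river: ρ → (-14,16,5)
river: ρ → (5,14,-17)
river: ρ → (-17,20,2)
river: ρ → (2,20,-17)
river: ρ → (-17,14,5)
river: ρ → (5,16,-14)
river: ρ → (-14,12,7)
river: ρ → (7,16,-10)
river: ρ → (-10,4,13)
river: ρ → (13,22,-1)
river: ρ → (-1,22,13)
ρ-cycle length = 14 (tail of 1 descent step not counted)

14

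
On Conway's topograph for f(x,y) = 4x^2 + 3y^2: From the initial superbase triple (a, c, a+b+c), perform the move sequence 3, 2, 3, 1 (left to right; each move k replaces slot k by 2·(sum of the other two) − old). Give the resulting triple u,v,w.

start (4,3,7) = (f(1,0),f(0,1),f(1,1))
replace slot 3: 2·(4+3) − 7 = 7 → (4,3,7)
replace slot 2: 2·(4+7) − 3 = 19 → (4,19,7)
replace slot 3: 2·(4+19) − 7 = 39 → (4,19,39)
replace slot 1: 2·(19+39) − 4 = 112 → (112,19,39)

112,19,39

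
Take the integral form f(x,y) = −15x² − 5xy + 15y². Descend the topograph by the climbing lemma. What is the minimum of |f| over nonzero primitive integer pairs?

descent: ρ → (15,5,-15)  [lands on river]
river: ρ → (-15,25,5)
river: ρ → (5,25,-15)
river: ρ → (-15,5,15)
river: ρ → (15,25,-5)
river: ρ → (-5,25,15)
closes: descent 1, river 6
min |a| on river = 5

5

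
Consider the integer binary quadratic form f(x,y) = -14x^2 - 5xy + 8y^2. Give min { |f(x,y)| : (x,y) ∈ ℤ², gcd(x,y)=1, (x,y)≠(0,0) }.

descent: ρ → (8,21,-1)  [lands on river]
river: ρ → (-1,21,8)
river: ρ → (8,11,-11)
river: ρ → (-11,11,8)
closes: descent 1, river 4
min |a| on river = 1

1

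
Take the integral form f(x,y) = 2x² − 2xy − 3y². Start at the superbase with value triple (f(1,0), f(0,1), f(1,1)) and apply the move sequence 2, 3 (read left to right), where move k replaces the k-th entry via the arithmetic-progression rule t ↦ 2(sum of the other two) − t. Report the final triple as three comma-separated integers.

start (2,-3,-3) = (f(1,0),f(0,1),f(1,1))
replace slot 2: 2·(2+(-3)) − (-3) = 1 → (2,1,-3)
replace slot 3: 2·(2+1) − (-3) = 9 → (2,1,9)

2,1,9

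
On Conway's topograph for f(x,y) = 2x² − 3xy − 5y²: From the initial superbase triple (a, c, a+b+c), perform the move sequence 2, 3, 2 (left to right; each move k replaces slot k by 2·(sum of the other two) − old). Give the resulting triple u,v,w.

start (2,-5,-6) = (f(1,0),f(0,1),f(1,1))
replace slot 2: 2·(2+(-6)) − (-5) = -3 → (2,-3,-6)
replace slot 3: 2·(2+(-3)) − (-6) = 4 → (2,-3,4)
replace slot 2: 2·(2+4) − (-3) = 15 → (2,15,4)

2,15,4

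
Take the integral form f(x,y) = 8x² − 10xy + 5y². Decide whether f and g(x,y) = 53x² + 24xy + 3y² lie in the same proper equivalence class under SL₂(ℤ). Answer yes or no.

D₁ = -60, D₂ = -60
f: translate: b→6 (≡-10 mod 16), so (8,-10,5)→(8,6,3)
f: flip: (8,6,3)→(3,-6,8)
f: translate: b→0 (≡-6 mod 6), so (3,-6,8)→(3,0,5)
f: reduced (well bottom): (3,0,5) with a≤c, −a<b≤a
g: flip: (53,24,3)→(3,-24,53)
g: translate: b→0 (≡-24 mod 6), so (3,-24,53)→(3,0,5)
g: reduced (well bottom): (3,0,5) with a≤c, −a<b≤a
reduced forms (3, 0, 5) vs (3, 0, 5) ⇒ equivalent

yes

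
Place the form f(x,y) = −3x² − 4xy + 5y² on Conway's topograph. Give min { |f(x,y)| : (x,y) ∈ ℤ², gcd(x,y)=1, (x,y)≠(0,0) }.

descent: ρ → (5,4,-3)  [lands on river]
river: ρ → (-3,8,1)
river: ρ → (1,8,-3)
river: ρ → (-3,4,5)
river: ρ → (5,6,-2)
river: ρ → (-2,6,5)
closes: descent 1, river 6
min |a| on river = 1

1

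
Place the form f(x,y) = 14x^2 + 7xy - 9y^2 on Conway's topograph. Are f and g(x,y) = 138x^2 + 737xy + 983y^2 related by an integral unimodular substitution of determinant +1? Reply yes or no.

D₁ = 553, D₂ = 553
river cycle of f (length 26): (-9, 11, 12), (12, 13, -8), (-8, 19, 6), (6, 17, -11), (-11, 5, 12), (12, 19, -4), (-4, 21, 7), (7, 21, -4), (-4, 19, 12), (12, 5, -11), … (16 more)
river cycle of g (length 26): (14, 7, -9), (-9, 11, 12), (12, 13, -8), (-8, 19, 6), (6, 17, -11), (-11, 5, 12), (12, 19, -4), (-4, 21, 7), (7, 21, -4), (-4, 19, 12), … (16 more)
cycles coincide ⇒ equivalent

yes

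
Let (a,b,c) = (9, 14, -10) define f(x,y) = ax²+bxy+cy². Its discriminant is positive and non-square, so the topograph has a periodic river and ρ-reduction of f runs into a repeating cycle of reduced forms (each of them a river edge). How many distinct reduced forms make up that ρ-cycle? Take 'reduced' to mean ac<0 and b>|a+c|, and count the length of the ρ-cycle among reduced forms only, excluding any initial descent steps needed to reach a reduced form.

D = 556, ⌊√D⌋ = 23
river: ρ → (-10,6,13)
river: ρ → (13,20,-3)
river: ρ → (-3,22,6)
river: ρ → (6,14,-15)
river: ρ → (-15,16,5)
river: ρ → (5,14,-18)
river: ρ → (-18,22,1)
river: ρ → (1,22,-18)
river: ρ → (-18,14,5)
river: ρ → (5,16,-15)
river: ρ → (-15,14,6)
river: ρ → (6,22,-3)
river: ρ → (-3,20,13)
river: ρ → (13,6,-10)
river: ρ → (-10,14,9)
river: ρ → (9,22,-2)
river: ρ → (-2,22,9)
river: ρ → (9,14,-10)
ρ-cycle length = 18 (tail of 0 descent steps not counted)

18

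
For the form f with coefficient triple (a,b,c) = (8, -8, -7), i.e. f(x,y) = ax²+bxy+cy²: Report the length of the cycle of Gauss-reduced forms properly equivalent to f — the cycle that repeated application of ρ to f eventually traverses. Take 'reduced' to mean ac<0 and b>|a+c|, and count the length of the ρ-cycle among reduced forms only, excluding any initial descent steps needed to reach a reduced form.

D = 288, ⌊√D⌋ = 16
descent: ρ → (-7,8,8)  [lands on river]
river: ρ → (8,8,-7)
river: ρ → (-7,6,9)
river: ρ → (9,12,-4)
river: ρ → (-4,12,9)
river: ρ → (9,6,-7)
ρ-cycle length = 6 (tail of 1 descent step not counted)

6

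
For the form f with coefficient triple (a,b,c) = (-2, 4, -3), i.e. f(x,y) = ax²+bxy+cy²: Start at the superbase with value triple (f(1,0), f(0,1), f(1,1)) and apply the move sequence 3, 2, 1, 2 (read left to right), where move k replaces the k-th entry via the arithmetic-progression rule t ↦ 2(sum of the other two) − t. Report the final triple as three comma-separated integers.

start (-2,-3,-1) = (f(1,0),f(0,1),f(1,1))
replace slot 3: 2·((-2)+(-3)) − (-1) = -9 → (-2,-3,-9)
replace slot 2: 2·((-2)+(-9)) − (-3) = -19 → (-2,-19,-9)
replace slot 1: 2·((-19)+(-9)) − (-2) = -54 → (-54,-19,-9)
replace slot 2: 2·((-54)+(-9)) − (-19) = -107 → (-54,-107,-9)

-54,-107,-9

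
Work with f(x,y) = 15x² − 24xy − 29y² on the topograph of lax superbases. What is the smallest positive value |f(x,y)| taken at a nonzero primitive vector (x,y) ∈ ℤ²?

descent: ρ → (-29,24,15)  [lands on river]
river: ρ → (15,36,-17)
river: ρ → (-17,32,19)
river: ρ → (19,44,-5)
river: ρ → (-5,46,10)
river: ρ → (10,34,-29)
closes: descent 1, river 6
min |a| on river = 5

5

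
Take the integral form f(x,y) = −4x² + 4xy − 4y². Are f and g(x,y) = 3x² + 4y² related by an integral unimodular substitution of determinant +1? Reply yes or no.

D₁ = -48, D₂ = -48
f is negative-definite; reduce −f:
−f: translate: b→4 (≡-4 mod 8), so (4,-4,4)→(4,4,4)
−f: reduced (well bottom): (4,4,4) with a≤c, −a<b≤a
flip sign back: reduced form of f is (-4,-4,-4)
g: reduced (well bottom): (3,0,4) with a≤c, −a<b≤a
reduced forms (-4, -4, -4) vs (3, 0, 4) ⇒ inequivalent

no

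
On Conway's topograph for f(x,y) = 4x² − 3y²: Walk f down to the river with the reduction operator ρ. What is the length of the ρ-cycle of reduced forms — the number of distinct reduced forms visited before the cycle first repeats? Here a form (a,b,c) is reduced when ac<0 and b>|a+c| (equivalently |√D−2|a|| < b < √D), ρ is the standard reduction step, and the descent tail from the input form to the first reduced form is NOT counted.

D = 48, ⌊√D⌋ = 6
descent: ρ → (-3,6,1)  [lands on river]
river: ρ → (1,6,-3)
ρ-cycle length = 2 (tail of 1 descent step not counted)

2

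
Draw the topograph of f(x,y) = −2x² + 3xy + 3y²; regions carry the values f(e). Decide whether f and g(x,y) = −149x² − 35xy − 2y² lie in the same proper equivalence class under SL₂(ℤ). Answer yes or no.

D₁ = 33, D₂ = 33
river cycle of f (length 4): (3, 3, -2), (-2, 5, 1), (1, 5, -2), (-2, 3, 3)
river cycle of g (length 4): (-2, 3, 3), (3, 3, -2), (-2, 5, 1), (1, 5, -2)
cycles coincide ⇒ equivalent

yes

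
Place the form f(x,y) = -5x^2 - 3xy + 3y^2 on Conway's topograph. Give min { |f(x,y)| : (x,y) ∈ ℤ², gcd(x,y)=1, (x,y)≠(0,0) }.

descent: ρ → (3,3,-5)  [lands on river]
river: ρ → (-5,7,1)
river: ρ → (1,7,-5)
river: ρ → (-5,3,3)
closes: descent 1, river 4
min |a| on river = 1

1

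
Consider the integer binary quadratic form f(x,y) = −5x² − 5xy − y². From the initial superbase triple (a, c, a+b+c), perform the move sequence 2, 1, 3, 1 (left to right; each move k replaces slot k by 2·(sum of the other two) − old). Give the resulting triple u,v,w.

start (-5,-1,-11) = (f(1,0),f(0,1),f(1,1))
replace slot 2: 2·((-5)+(-11)) − (-1) = -31 → (-5,-31,-11)
replace slot 1: 2·((-31)+(-11)) − (-5) = -79 → (-79,-31,-11)
replace slot 3: 2·((-79)+(-31)) − (-11) = -209 → (-79,-31,-209)
replace slot 1: 2·((-31)+(-209)) − (-79) = -401 → (-401,-31,-209)

-401,-31,-209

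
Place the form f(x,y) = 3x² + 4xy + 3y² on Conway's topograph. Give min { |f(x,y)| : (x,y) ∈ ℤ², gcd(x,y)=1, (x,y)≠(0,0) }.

translate: b→-2 (≡4 mod 6), so (3,4,3)→(3,-2,2)
flip: (3,-2,2)→(2,2,3)
reduced (well bottom): (2,2,3) with a≤c, −a<b≤a
well minimum = a = 2

2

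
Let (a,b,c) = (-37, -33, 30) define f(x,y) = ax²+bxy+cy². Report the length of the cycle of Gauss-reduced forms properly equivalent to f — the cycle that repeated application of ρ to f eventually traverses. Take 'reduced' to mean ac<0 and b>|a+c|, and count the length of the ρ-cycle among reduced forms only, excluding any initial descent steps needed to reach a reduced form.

D = 5529, ⌊√D⌋ = 74
descent: ρ → (30,33,-37)  [lands on river]
river: ρ → (-37,41,26)
river: ρ → (26,63,-15)
river: ρ → (-15,57,38)
river: ρ → (38,19,-34)
river: ρ → (-34,49,23)
river: ρ → (23,43,-40)
river: ρ → (-40,37,26)
river: ρ → (26,67,-10)
river: ρ → (-10,73,5)
river: ρ → (5,67,-52)
river: ρ → (-52,37,20)
river: ρ → (20,43,-46)
river: ρ → (-46,49,17)
river: ρ → (17,53,-40)
river: ρ → (-40,27,30)
ρ-cycle length = 16 (tail of 1 descent step not counted)

16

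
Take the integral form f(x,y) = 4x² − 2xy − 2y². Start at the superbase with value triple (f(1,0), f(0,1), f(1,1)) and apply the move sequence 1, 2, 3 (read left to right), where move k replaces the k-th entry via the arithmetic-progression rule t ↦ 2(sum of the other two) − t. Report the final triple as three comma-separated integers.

start (4,-2,0) = (f(1,0),f(0,1),f(1,1))
replace slot 1: 2·((-2)+0) − 4 = -8 → (-8,-2,0)
replace slot 2: 2·((-8)+0) − (-2) = -14 → (-8,-14,0)
replace slot 3: 2·((-8)+(-14)) − 0 = -44 → (-8,-14,-44)

-8,-14,-44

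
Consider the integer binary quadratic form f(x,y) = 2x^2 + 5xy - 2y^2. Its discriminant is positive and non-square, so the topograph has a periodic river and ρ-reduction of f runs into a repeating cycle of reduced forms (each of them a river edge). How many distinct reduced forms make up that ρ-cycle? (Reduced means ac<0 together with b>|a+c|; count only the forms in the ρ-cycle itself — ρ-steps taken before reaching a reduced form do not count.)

D = 41, ⌊√D⌋ = 6
river: ρ → (-2,3,4)
river: ρ → (4,5,-1)
river: ρ → (-1,5,4)
river: ρ → (4,3,-2)
river: ρ → (-2,5,2)
river: ρ → (2,3,-4)
river: ρ → (-4,5,1)
river: ρ → (1,5,-4)
river: ρ → (-4,3,2)
river: ρ → (2,5,-2)
ρ-cycle length = 10 (tail of 0 descent steps not counted)

10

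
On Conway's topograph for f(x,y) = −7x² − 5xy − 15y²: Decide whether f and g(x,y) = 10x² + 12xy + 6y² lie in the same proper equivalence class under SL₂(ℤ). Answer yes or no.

D₁ = -395, D₂ = -96
discriminants differ ⇒ not SL₂(ℤ)-equivalent

no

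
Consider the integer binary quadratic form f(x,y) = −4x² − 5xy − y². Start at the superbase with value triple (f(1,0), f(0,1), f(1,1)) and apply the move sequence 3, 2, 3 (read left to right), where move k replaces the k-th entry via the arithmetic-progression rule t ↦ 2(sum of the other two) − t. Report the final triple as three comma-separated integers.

start (-4,-1,-10) = (f(1,0),f(0,1),f(1,1))
replace slot 3: 2·((-4)+(-1)) − (-10) = 0 → (-4,-1,0)
replace slot 2: 2·((-4)+0) − (-1) = -7 → (-4,-7,0)
replace slot 3: 2·((-4)+(-7)) − 0 = -22 → (-4,-7,-22)

-4,-7,-22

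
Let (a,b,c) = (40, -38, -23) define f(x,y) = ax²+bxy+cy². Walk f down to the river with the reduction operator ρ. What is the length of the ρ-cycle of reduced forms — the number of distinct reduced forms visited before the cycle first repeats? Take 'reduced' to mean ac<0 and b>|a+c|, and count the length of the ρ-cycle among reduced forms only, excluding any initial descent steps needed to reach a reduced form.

D = 5124, ⌊√D⌋ = 71
descent: ρ → (-23,38,40)  [lands on river]
river: ρ → (40,42,-21)
river: ρ → (-21,42,40)
river: ρ → (40,38,-23)
river: ρ → (-23,54,24)
river: ρ → (24,42,-35)
river: ρ → (-35,28,31)
river: ρ → (31,34,-32)
river: ρ → (-32,30,33)
river: ρ → (33,36,-29)
river: ρ → (-29,22,40)
river: ρ → (40,58,-11)
river: ρ → (-11,52,55)
river: ρ → (55,58,-8)
river: ρ → (-8,70,7)
river: ρ → (7,70,-8)
river: ρ → (-8,58,55)
river: ρ → (55,52,-11)
river: ρ → (-11,58,40)
river: ρ → (40,22,-29)
river: ρ → (-29,36,33)
river: ρ → (33,30,-32)
river: ρ → (-32,34,31)
river: ρ → (31,28,-35)
river: ρ → (-35,42,24)
river: ρ → (24,54,-23)
ρ-cycle length = 26 (tail of 1 descent step not counted)

26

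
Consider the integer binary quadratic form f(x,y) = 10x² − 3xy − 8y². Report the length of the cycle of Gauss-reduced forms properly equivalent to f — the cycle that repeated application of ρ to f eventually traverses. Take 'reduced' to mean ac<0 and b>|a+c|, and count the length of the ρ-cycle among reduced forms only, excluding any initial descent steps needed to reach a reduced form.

D = 329, ⌊√D⌋ = 18
descent: ρ → (-8,3,10)  [lands on river]
river: ρ → (10,17,-1)
river: ρ → (-1,17,10)
river: ρ → (10,3,-8)
river: ρ → (-8,13,5)
river: ρ → (5,17,-2)
river: ρ → (-2,15,13)
river: ρ → (13,11,-4)
river: ρ → (-4,13,10)
river: ρ → (10,7,-7)
river: ρ → (-7,7,10)
river: ρ → (10,13,-4)
river: ρ → (-4,11,13)
river: ρ → (13,15,-2)
river: ρ → (-2,17,5)
river: ρ → (5,13,-8)
ρ-cycle length = 16 (tail of 1 descent step not counted)

16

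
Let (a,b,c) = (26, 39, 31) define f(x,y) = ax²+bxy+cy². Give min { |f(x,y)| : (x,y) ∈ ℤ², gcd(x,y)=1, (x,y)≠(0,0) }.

translate: b→-13 (≡39 mod 52), so (26,39,31)→(26,-13,18)
flip: (26,-13,18)→(18,13,26)
reduced (well bottom): (18,13,26) with a≤c, −a<b≤a
well minimum = a = 18

18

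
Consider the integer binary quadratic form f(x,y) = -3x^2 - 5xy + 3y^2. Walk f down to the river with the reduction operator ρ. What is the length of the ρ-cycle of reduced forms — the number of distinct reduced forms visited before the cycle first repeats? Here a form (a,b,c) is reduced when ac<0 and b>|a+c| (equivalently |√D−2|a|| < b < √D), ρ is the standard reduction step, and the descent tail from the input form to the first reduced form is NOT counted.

D = 61, ⌊√D⌋ = 7
descent: ρ → (3,5,-3)  [lands on river]
river: ρ → (-3,7,1)
river: ρ → (1,7,-3)
river: ρ → (-3,5,3)
river: ρ → (3,7,-1)
river: ρ → (-1,7,3)
ρ-cycle length = 6 (tail of 1 descent step not counted)

6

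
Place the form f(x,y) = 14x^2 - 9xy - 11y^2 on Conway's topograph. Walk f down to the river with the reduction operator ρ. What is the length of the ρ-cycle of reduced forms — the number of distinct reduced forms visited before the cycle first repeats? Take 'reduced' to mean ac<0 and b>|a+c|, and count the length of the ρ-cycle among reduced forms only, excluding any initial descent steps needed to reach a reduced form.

D = 697, ⌊√D⌋ = 26
descent: ρ → (-11,9,14)  [lands on river]
river: ρ → (14,19,-6)
river: ρ → (-6,17,17)
river: ρ → (17,17,-6)
river: ρ → (-6,19,14)
river: ρ → (14,9,-11)
river: ρ → (-11,13,12)
river: ρ → (12,11,-12)
river: ρ → (-12,13,11)
river: ρ → (11,9,-14)
river: ρ → (-14,19,6)
river: ρ → (6,17,-17)
river: ρ → (-17,17,6)
river: ρ → (6,19,-14)
river: ρ → (-14,9,11)
river: ρ → (11,13,-12)
river: ρ → (-12,11,12)
river: ρ → (12,13,-11)
ρ-cycle length = 18 (tail of 1 descent step not counted)

18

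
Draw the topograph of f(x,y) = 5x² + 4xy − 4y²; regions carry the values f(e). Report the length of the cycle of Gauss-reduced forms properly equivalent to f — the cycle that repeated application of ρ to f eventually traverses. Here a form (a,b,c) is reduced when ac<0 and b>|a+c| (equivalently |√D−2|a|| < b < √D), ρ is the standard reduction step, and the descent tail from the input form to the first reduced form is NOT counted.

D = 96, ⌊√D⌋ = 9
river: ρ → (-4,4,5)
river: ρ → (5,6,-3)
river: ρ → (-3,6,5)
river: ρ → (5,4,-4)
ρ-cycle length = 4 (tail of 0 descent steps not counted)

4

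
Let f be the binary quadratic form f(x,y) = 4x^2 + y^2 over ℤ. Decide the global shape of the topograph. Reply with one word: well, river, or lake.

D = b²−4ac = 0² − 4·4·1 = -16
D < 0 ⇒ definite ⇒ every region one sign ⇒ single well

well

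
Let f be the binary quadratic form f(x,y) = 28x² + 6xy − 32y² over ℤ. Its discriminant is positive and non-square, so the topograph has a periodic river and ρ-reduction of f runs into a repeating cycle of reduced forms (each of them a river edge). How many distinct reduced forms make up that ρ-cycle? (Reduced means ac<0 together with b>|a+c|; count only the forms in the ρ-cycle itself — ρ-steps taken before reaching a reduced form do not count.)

D = 3620, ⌊√D⌋ = 60
river: ρ → (-32,58,2)
river: ρ → (2,58,-32)
river: ρ → (-32,6,28)
river: ρ → (28,50,-10)
river: ρ → (-10,50,28)
river: ρ → (28,6,-32)
ρ-cycle length = 6 (tail of 0 descent steps not counted)

6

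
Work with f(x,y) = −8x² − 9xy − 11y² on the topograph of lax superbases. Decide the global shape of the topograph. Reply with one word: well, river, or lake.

D = b²−4ac = (-9)² − 4·(-8)·(-11) = -271
D < 0 ⇒ definite ⇒ every region one sign ⇒ single well

well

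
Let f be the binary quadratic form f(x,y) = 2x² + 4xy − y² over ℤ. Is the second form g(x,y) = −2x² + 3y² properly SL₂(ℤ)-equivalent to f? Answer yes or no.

D₁ = 24, D₂ = 24
river cycle of f (length 2): (-1, 4, 2), (2, 4, -1)
river cycle of g (length 2): (-2, 4, 1), (1, 4, -2)
cycles differ ⇒ inequivalent

no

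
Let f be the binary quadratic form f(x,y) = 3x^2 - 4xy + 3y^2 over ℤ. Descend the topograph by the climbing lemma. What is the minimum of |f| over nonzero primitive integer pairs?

translate: b→2 (≡-4 mod 6), so (3,-4,3)→(3,2,2)
flip: (3,2,2)→(2,-2,3)
translate: b→2 (≡-2 mod 4), so (2,-2,3)→(2,2,3)
reduced (well bottom): (2,2,3) with a≤c, −a<b≤a
well minimum = a = 2

2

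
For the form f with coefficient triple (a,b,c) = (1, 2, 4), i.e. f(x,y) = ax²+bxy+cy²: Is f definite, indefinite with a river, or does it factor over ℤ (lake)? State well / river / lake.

D = b²−4ac = 2² − 4·1·4 = -12
D < 0 ⇒ definite ⇒ every region one sign ⇒ single well

well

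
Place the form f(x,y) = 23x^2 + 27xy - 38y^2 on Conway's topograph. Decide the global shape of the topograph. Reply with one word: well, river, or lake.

D = b²−4ac = 27² − 4·23·(-38) = 4225
D = 65² is a perfect square ⇒ form factors over ℤ ⇒ lakes

lake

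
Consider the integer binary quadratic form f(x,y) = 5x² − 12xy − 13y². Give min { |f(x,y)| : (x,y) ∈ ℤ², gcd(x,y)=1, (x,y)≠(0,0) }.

descent: ρ → (-13,12,5)  [lands on river]
river: ρ → (5,18,-4)
river: ρ → (-4,14,13)
river: ρ → (13,12,-5)
river: ρ → (-5,18,4)
river: ρ → (4,14,-13)
closes: descent 1, river 6
min |a| on river = 4

4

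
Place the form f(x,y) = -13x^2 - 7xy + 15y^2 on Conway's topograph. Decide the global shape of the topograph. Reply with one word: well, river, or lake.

D = b²−4ac = (-7)² − 4·(-13)·15 = 829
D > 0 non-square ⇒ indefinite ⇒ periodic river

river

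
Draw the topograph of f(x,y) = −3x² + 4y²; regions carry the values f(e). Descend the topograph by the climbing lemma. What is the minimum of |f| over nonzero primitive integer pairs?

descent: ρ → (4,0,-3)
descent: ρ → (-3,6,1)  [lands on river]
river: ρ → (1,6,-3)
closes: descent 2, river 2
min |a| on river = 1

1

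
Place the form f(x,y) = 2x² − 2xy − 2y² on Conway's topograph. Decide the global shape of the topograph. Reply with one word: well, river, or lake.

D = b²−4ac = (-2)² − 4·2·(-2) = 20
D > 0 non-square ⇒ indefinite ⇒ periodic river

river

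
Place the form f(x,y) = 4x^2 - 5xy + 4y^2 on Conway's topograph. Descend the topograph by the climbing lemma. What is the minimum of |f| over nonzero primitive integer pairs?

translate: b→3 (≡-5 mod 8), so (4,-5,4)→(4,3,3)
flip: (4,3,3)→(3,-3,4)
translate: b→3 (≡-3 mod 6), so (3,-3,4)→(3,3,4)
reduced (well bottom): (3,3,4) with a≤c, −a<b≤a
well minimum = a = 3

3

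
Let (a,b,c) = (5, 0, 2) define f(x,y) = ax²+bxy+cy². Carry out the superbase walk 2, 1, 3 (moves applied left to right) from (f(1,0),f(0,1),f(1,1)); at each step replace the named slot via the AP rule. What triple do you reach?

start (5,2,7) = (f(1,0),f(0,1),f(1,1))
replace slot 2: 2·(5+7) − 2 = 22 → (5,22,7)
replace slot 1: 2·(22+7) − 5 = 53 → (53,22,7)
replace slot 3: 2·(53+22) − 7 = 143 → (53,22,143)

53,22,143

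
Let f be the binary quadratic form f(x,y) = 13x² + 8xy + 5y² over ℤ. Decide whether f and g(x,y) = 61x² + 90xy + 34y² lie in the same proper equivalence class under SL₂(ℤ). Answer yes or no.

D₁ = -196, D₂ = -196
f: flip: (13,8,5)→(5,-8,13)
f: translate: b→2 (≡-8 mod 10), so (5,-8,13)→(5,2,10)
f: reduced (well bottom): (5,2,10) with a≤c, −a<b≤a
g: translate: b→-32 (≡90 mod 122), so (61,90,34)→(61,-32,5)
g: flip: (61,-32,5)→(5,32,61)
g: translate: b→2 (≡32 mod 10), so (5,32,61)→(5,2,10)
g: reduced (well bottom): (5,2,10) with a≤c, −a<b≤a
reduced forms (5, 2, 10) vs (5, 2, 10) ⇒ equivalent

yes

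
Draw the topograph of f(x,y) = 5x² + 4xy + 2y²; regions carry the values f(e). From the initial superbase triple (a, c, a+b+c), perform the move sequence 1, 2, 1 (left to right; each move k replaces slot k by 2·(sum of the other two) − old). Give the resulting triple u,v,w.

start (5,2,11) = (f(1,0),f(0,1),f(1,1))
replace slot 1: 2·(2+11) − 5 = 21 → (21,2,11)
replace slot 2: 2·(21+11) − 2 = 62 → (21,62,11)
replace slot 1: 2·(62+11) − 21 = 125 → (125,62,11)

125,62,11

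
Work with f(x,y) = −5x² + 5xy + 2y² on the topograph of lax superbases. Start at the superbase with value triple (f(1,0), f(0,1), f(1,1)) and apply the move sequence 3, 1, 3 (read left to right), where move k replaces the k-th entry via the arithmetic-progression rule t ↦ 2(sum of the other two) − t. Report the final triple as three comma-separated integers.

start (-5,2,2) = (f(1,0),f(0,1),f(1,1))
replace slot 3: 2·((-5)+2) − 2 = -8 → (-5,2,-8)
replace slot 1: 2·(2+(-8)) − (-5) = -7 → (-7,2,-8)
replace slot 3: 2·((-7)+2) − (-8) = -2 → (-7,2,-2)

-7,2,-2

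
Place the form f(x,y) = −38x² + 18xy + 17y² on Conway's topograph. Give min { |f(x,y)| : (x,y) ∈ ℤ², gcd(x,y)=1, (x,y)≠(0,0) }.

descent: ρ → (17,50,-6)  [lands on river]
river: ρ → (-6,46,33)
river: ρ → (33,20,-19)
river: ρ → (-19,18,34)
river: ρ → (34,50,-3)
river: ρ → (-3,52,17)
closes: descent 1, river 6
min |a| on river = 3

3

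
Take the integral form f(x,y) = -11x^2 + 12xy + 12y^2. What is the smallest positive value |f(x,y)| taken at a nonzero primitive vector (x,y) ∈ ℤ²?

river: ρ → (12,12,-11)
river: ρ → (-11,10,13)
river: ρ → (13,16,-8)
river: ρ → (-8,16,13)
river: ρ → (13,10,-11)
river: ρ → (-11,12,12)
closes: descent 0, river 6
min |a| on river = 8

8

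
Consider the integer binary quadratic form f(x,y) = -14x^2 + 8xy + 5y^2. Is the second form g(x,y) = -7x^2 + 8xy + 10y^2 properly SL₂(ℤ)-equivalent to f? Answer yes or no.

D₁ = 344, D₂ = 344
river cycle of f (length 10): (5, 12, -10), (-10, 8, 7), (7, 6, -11), (-11, 16, 2), (2, 16, -11), (-11, 6, 7), (7, 8, -10), (-10, 12, 5), (5, 18, -1), (-1, 18, 5)
river cycle of g (length 10): (10, 12, -5), (-5, 18, 1), (1, 18, -5), (-5, 12, 10), (10, 8, -7), (-7, 6, 11), (11, 16, -2), (-2, 16, 11), (11, 6, -7), (-7, 8, 10)
cycles differ ⇒ inequivalent

no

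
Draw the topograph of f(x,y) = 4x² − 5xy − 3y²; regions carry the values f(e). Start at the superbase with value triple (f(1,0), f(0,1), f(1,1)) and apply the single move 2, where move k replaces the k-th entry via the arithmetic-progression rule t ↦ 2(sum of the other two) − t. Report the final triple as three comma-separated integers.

start (4,-3,-4) = (f(1,0),f(0,1),f(1,1))
replace slot 2: 2·(4+(-4)) − (-3) = 3 → (4,3,-4)

4,3,-4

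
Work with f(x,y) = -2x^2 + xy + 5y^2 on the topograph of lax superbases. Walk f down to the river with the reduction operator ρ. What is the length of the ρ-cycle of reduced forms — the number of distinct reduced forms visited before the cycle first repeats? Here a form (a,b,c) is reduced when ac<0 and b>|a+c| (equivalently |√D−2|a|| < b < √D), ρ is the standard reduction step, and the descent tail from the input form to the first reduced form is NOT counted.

D = 41, ⌊√D⌋ = 6
descent: ρ → (5,-1,-2)
descent: ρ → (-2,5,2)  [lands on river]
river: ρ → (2,3,-4)
river: ρ → (-4,5,1)
river: ρ → (1,5,-4)
river: ρ → (-4,3,2)
river: ρ → (2,5,-2)
river: ρ → (-2,3,4)
river: ρ → (4,5,-1)
river: ρ → (-1,5,4)
river: ρ → (4,3,-2)
ρ-cycle length = 10 (tail of 2 descent steps not counted)

10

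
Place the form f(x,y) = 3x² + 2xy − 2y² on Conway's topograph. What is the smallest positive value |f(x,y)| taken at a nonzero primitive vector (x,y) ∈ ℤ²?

river: ρ → (-2,2,3)
river: ρ → (3,4,-1)
river: ρ → (-1,4,3)
river: ρ → (3,2,-2)
closes: descent 0, river 4
min |a| on river = 1

1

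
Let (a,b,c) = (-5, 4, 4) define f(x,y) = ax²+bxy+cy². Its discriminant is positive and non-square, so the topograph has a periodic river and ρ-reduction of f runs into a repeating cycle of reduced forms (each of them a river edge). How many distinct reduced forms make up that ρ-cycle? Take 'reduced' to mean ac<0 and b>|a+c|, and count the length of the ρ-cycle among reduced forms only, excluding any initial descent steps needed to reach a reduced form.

D = 96, ⌊√D⌋ = 9
river: ρ → (4,4,-5)
river: ρ → (-5,6,3)
river: ρ → (3,6,-5)
river: ρ → (-5,4,4)
ρ-cycle length = 4 (tail of 0 descent steps not counted)

4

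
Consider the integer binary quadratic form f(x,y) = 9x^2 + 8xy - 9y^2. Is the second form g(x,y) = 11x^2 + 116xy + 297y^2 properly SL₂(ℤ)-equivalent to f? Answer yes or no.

D₁ = 388, D₂ = 388
river cycle of f (length 22): (-9, 10, 8), (8, 6, -11), (-11, 16, 3), (3, 14, -16), (-16, 18, 1), (1, 18, -16), (-16, 14, 3), (3, 16, -11), (-11, 6, 8), (8, 10, -9), … (12 more)
river cycle of g (length 22): (11, 6, -8), (-8, 10, 9), (9, 8, -9), (-9, 10, 8), (8, 6, -11), (-11, 16, 3), (3, 14, -16), (-16, 18, 1), (1, 18, -16), (-16, 14, 3), … (12 more)
cycles coincide ⇒ equivalent

yes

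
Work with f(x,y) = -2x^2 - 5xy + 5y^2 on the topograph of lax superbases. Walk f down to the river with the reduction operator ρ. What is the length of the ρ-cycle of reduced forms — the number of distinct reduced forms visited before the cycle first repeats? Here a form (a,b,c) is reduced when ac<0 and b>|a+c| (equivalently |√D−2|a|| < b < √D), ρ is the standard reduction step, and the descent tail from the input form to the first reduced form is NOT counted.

D = 65, ⌊√D⌋ = 8
descent: ρ → (5,5,-2)  [lands on river]
river: ρ → (-2,7,2)
river: ρ → (2,5,-5)
river: ρ → (-5,5,2)
river: ρ → (2,7,-2)
river: ρ → (-2,5,5)
ρ-cycle length = 6 (tail of 1 descent step not counted)

6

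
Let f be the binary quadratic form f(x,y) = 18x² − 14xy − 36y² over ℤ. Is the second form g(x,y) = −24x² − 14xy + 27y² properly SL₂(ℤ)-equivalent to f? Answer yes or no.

D₁ = 2788, D₂ = 2788
river cycle of f (length 10): (18, 22, -32), (-32, 42, 8), (8, 38, -42), (-42, 46, 4), (4, 50, -18), (-18, 22, 32), (32, 42, -8), (-8, 38, 42), (42, 46, -4), (-4, 50, 18)
river cycle of g (length 14): (27, 14, -24), (-24, 34, 17), (17, 34, -24), (-24, 14, 27), (27, 40, -11), (-11, 48, 11), (11, 40, -27), (-27, 14, 24), (24, 34, -17), (-17, 34, 24), … (4 more)
cycles differ ⇒ inequivalent

no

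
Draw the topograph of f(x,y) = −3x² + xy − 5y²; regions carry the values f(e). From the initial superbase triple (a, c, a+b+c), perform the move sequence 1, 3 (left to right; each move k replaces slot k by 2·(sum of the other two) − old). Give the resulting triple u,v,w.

start (-3,-5,-7) = (f(1,0),f(0,1),f(1,1))
replace slot 1: 2·((-5)+(-7)) − (-3) = -21 → (-21,-5,-7)
replace slot 3: 2·((-21)+(-5)) − (-7) = -45 → (-21,-5,-45)

-21,-5,-45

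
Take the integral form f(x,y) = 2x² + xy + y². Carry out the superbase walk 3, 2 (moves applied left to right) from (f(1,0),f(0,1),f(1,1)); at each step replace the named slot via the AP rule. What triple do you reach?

start (2,1,4) = (f(1,0),f(0,1),f(1,1))
replace slot 3: 2·(2+1) − 4 = 2 → (2,1,2)
replace slot 2: 2·(2+2) − 1 = 7 → (2,7,2)

2,7,2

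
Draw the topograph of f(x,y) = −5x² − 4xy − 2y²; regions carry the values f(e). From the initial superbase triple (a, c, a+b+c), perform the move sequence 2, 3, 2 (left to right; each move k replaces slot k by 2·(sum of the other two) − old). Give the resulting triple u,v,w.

start (-5,-2,-11) = (f(1,0),f(0,1),f(1,1))
replace slot 2: 2·((-5)+(-11)) − (-2) = -30 → (-5,-30,-11)
replace slot 3: 2·((-5)+(-30)) − (-11) = -59 → (-5,-30,-59)
replace slot 2: 2·((-5)+(-59)) − (-30) = -98 → (-5,-98,-59)

-5,-98,-59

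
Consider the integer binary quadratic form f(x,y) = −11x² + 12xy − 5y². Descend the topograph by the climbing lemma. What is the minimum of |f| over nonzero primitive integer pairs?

translate: b→10 (≡-12 mod 22), so (11,-12,5)→(11,10,4)
flip: (11,10,4)→(4,-10,11)
translate: b→-2 (≡-10 mod 8), so (4,-10,11)→(4,-2,5)
reduced (well bottom): (4,-2,5) with a≤c, −a<b≤a
well minimum |f| = |-4| = 4 (negative-definite)

4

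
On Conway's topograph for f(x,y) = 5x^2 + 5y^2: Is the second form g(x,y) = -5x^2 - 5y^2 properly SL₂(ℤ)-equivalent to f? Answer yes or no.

D₁ = -100, D₂ = -100
f: reduced (well bottom): (5,0,5) with a≤c, −a<b≤a
g is negative-definite; reduce −g:
−g: reduced (well bottom): (5,0,5) with a≤c, −a<b≤a
flip sign back: reduced form of g is (-5,0,-5)
reduced forms (5, 0, 5) vs (-5, 0, -5) ⇒ inequivalent

no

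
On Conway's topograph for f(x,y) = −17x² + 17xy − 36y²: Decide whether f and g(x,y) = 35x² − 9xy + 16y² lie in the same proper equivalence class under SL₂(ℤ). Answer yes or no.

D₁ = -2159, D₂ = -2159
f is negative-definite; reduce −f:
−f: translate: b→17 (≡-17 mod 34), so (17,-17,36)→(17,17,36)
−f: reduced (well bottom): (17,17,36) with a≤c, −a<b≤a
flip sign back: reduced form of f is (-17,-17,-36)
g: flip: (35,-9,16)→(16,9,35)
g: reduced (well bottom): (16,9,35) with a≤c, −a<b≤a
reduced forms (-17, -17, -36) vs (16, 9, 35) ⇒ inequivalent

no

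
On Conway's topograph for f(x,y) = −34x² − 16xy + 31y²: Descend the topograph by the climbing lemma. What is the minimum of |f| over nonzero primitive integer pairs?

descent: ρ → (31,16,-34)  [lands on river]
river: ρ → (-34,52,13)
river: ρ → (13,52,-34)
river: ρ → (-34,16,31)
river: ρ → (31,46,-19)
river: ρ → (-19,30,47)
river: ρ → (47,64,-2)
river: ρ → (-2,64,47)
river: ρ → (47,30,-19)
river: ρ → (-19,46,31)
closes: descent 1, river 10
min |a| on river = 2

2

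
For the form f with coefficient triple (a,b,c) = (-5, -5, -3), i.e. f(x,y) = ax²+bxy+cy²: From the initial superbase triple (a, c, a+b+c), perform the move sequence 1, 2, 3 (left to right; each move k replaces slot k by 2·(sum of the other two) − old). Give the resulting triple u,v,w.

start (-5,-3,-13) = (f(1,0),f(0,1),f(1,1))
replace slot 1: 2·((-3)+(-13)) − (-5) = -27 → (-27,-3,-13)
replace slot 2: 2·((-27)+(-13)) − (-3) = -77 → (-27,-77,-13)
replace slot 3: 2·((-27)+(-77)) − (-13) = -195 → (-27,-77,-195)

-27,-77,-195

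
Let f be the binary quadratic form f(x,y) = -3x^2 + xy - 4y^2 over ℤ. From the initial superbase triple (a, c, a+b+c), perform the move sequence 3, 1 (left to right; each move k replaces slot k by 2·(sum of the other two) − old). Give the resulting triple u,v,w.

start (-3,-4,-6) = (f(1,0),f(0,1),f(1,1))
replace slot 3: 2·((-3)+(-4)) − (-6) = -8 → (-3,-4,-8)
replace slot 1: 2·((-4)+(-8)) − (-3) = -21 → (-21,-4,-8)

-21,-4,-8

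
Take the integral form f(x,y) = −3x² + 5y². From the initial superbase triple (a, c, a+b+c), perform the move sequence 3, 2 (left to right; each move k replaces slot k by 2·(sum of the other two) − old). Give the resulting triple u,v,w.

start (-3,5,2) = (f(1,0),f(0,1),f(1,1))
replace slot 3: 2·((-3)+5) − 2 = 2 → (-3,5,2)
replace slot 2: 2·((-3)+2) − 5 = -7 → (-3,-7,2)

-3,-7,2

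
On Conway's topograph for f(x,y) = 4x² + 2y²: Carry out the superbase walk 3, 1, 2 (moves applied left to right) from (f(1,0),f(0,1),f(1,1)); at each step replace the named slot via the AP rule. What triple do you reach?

start (4,2,6) = (f(1,0),f(0,1),f(1,1))
replace slot 3: 2·(4+2) − 6 = 6 → (4,2,6)
replace slot 1: 2·(2+6) − 4 = 12 → (12,2,6)
replace slot 2: 2·(12+6) − 2 = 34 → (12,34,6)

12,34,6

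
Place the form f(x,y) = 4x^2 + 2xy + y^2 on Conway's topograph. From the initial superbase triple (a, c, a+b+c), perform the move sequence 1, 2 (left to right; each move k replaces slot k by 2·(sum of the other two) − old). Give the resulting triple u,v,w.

start (4,1,7) = (f(1,0),f(0,1),f(1,1))
replace slot 1: 2·(1+7) − 4 = 12 → (12,1,7)
replace slot 2: 2·(12+7) − 1 = 37 → (12,37,7)

12,37,7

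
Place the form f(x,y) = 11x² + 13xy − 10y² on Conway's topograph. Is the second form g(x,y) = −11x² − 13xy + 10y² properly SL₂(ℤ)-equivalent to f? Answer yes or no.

D₁ = 609, D₂ = 609
river cycle of f (length 16): (-10, 7, 14), (14, 21, -3), (-3, 21, 14), (14, 7, -10), (-10, 13, 11), (11, 9, -12), (-12, 15, 8), (8, 17, -10), (-10, 23, 2), (2, 21, -21), … (6 more)
river cycle of g (length 16): (10, 13, -11), (-11, 9, 12), (12, 15, -8), (-8, 17, 10), (10, 23, -2), (-2, 21, 21), (21, 21, -2), (-2, 23, 10), (10, 17, -8), (-8, 15, 12), … (6 more)
cycles differ ⇒ inequivalent

no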